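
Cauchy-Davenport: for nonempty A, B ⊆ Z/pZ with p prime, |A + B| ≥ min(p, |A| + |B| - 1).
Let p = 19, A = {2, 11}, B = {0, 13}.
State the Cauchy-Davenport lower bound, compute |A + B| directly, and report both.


Cauchy-Davenport: |A + B| ≥ min(p, |A| + |B| - 1) for A, B nonempty in Z/pZ.
|A| = 2, |B| = 2, p = 19.
CD lower bound = min(19, 2 + 2 - 1) = min(19, 3) = 3.
Compute A + B mod 19 directly:
a = 2: 2+0=2, 2+13=15
a = 11: 11+0=11, 11+13=5
A + B = {2, 5, 11, 15}, so |A + B| = 4.
Verify: 4 ≥ 3? Yes ✓.

CD lower bound = 3, actual |A + B| = 4.


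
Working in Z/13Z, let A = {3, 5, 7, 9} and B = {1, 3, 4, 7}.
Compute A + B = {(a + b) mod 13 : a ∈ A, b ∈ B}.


Work in Z/13Z: reduce every sum a + b modulo 13.
Enumerate all 16 pairs:
a = 3: 3+1=4, 3+3=6, 3+4=7, 3+7=10
a = 5: 5+1=6, 5+3=8, 5+4=9, 5+7=12
a = 7: 7+1=8, 7+3=10, 7+4=11, 7+7=1
a = 9: 9+1=10, 9+3=12, 9+4=0, 9+7=3
Distinct residues collected: {0, 1, 3, 4, 6, 7, 8, 9, 10, 11, 12}
|A + B| = 11 (out of 13 total residues).

A + B = {0, 1, 3, 4, 6, 7, 8, 9, 10, 11, 12}


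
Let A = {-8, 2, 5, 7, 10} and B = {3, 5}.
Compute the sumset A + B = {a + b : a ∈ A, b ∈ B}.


A + B = {a + b : a ∈ A, b ∈ B}.
Enumerate all |A|·|B| = 5·2 = 10 pairs (a, b) and collect distinct sums.
a = -8: -8+3=-5, -8+5=-3
a = 2: 2+3=5, 2+5=7
a = 5: 5+3=8, 5+5=10
a = 7: 7+3=10, 7+5=12
a = 10: 10+3=13, 10+5=15
Collecting distinct sums: A + B = {-5, -3, 5, 7, 8, 10, 12, 13, 15}
|A + B| = 9

A + B = {-5, -3, 5, 7, 8, 10, 12, 13, 15}


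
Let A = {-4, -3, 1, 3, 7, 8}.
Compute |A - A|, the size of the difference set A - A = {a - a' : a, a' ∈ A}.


A - A = {a - a' : a, a' ∈ A}; |A| = 6.
Bounds: 2|A|-1 ≤ |A - A| ≤ |A|² - |A| + 1, i.e. 11 ≤ |A - A| ≤ 31.
Note: 0 ∈ A - A always (from a - a). The set is symmetric: if d ∈ A - A then -d ∈ A - A.
Enumerate nonzero differences d = a - a' with a > a' (then include -d):
Positive differences: {1, 2, 4, 5, 6, 7, 10, 11, 12}
Full difference set: {0} ∪ (positive diffs) ∪ (negative diffs).
|A - A| = 1 + 2·9 = 19 (matches direct enumeration: 19).

|A - A| = 19


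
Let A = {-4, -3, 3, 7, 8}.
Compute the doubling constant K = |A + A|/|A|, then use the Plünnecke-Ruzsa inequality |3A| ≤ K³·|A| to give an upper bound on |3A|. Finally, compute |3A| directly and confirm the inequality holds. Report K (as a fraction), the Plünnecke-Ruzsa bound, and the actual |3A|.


|A| = 5.
Step 1: Compute A + A by enumerating all 25 pairs.
A + A = {-8, -7, -6, -1, 0, 3, 4, 5, 6, 10, 11, 14, 15, 16}, so |A + A| = 14.
Step 2: Doubling constant K = |A + A|/|A| = 14/5 = 14/5 ≈ 2.8000.
Step 3: Plünnecke-Ruzsa gives |3A| ≤ K³·|A| = (2.8000)³ · 5 ≈ 109.7600.
Step 4: Compute 3A = A + A + A directly by enumerating all triples (a,b,c) ∈ A³; |3A| = 28.
Step 5: Check 28 ≤ 109.7600? Yes ✓.

K = 14/5, Plünnecke-Ruzsa bound K³|A| ≈ 109.7600, |3A| = 28, inequality holds.


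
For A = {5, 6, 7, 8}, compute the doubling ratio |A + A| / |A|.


|A| = 4.
Compute A + A by enumerating all 16 pairs.
A + A = {10, 11, 12, 13, 14, 15, 16}, so |A + A| = 7.
K = |A + A| / |A| = 7/4 (already in lowest terms) ≈ 1.7500.
Reference: AP of size 4 gives K = 7/4 ≈ 1.7500; a fully generic set of size 4 gives K ≈ 2.5000.

|A| = 4, |A + A| = 7, K = 7/4.


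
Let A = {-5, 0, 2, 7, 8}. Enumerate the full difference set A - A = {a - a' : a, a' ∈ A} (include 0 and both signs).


A - A = {a - a' : a, a' ∈ A}.
Compute a - a' for each ordered pair (a, a'):
a = -5: -5--5=0, -5-0=-5, -5-2=-7, -5-7=-12, -5-8=-13
a = 0: 0--5=5, 0-0=0, 0-2=-2, 0-7=-7, 0-8=-8
a = 2: 2--5=7, 2-0=2, 2-2=0, 2-7=-5, 2-8=-6
a = 7: 7--5=12, 7-0=7, 7-2=5, 7-7=0, 7-8=-1
a = 8: 8--5=13, 8-0=8, 8-2=6, 8-7=1, 8-8=0
Collecting distinct values (and noting 0 appears from a-a):
A - A = {-13, -12, -8, -7, -6, -5, -2, -1, 0, 1, 2, 5, 6, 7, 8, 12, 13}
|A - A| = 17

A - A = {-13, -12, -8, -7, -6, -5, -2, -1, 0, 1, 2, 5, 6, 7, 8, 12, 13}


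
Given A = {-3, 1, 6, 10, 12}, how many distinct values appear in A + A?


A + A = {a + a' : a, a' ∈ A}; |A| = 5.
General bounds: 2|A| - 1 ≤ |A + A| ≤ |A|(|A|+1)/2, i.e. 9 ≤ |A + A| ≤ 15.
Lower bound 2|A|-1 is attained iff A is an arithmetic progression.
Enumerate sums a + a' for a ≤ a' (symmetric, so this suffices):
a = -3: -3+-3=-6, -3+1=-2, -3+6=3, -3+10=7, -3+12=9
a = 1: 1+1=2, 1+6=7, 1+10=11, 1+12=13
a = 6: 6+6=12, 6+10=16, 6+12=18
a = 10: 10+10=20, 10+12=22
a = 12: 12+12=24
Distinct sums: {-6, -2, 2, 3, 7, 9, 11, 12, 13, 16, 18, 20, 22, 24}
|A + A| = 14

|A + A| = 14


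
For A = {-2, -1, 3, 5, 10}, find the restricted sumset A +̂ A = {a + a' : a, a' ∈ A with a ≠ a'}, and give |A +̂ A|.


Restricted sumset: A +̂ A = {a + a' : a ∈ A, a' ∈ A, a ≠ a'}.
Equivalently, take A + A and drop any sum 2a that is achievable ONLY as a + a for a ∈ A (i.e. sums representable only with equal summands).
Enumerate pairs (a, a') with a < a' (symmetric, so each unordered pair gives one sum; this covers all a ≠ a'):
  -2 + -1 = -3
  -2 + 3 = 1
  -2 + 5 = 3
  -2 + 10 = 8
  -1 + 3 = 2
  -1 + 5 = 4
  -1 + 10 = 9
  3 + 5 = 8
  3 + 10 = 13
  5 + 10 = 15
Collected distinct sums: {-3, 1, 2, 3, 4, 8, 9, 13, 15}
|A +̂ A| = 9
(Reference bound: |A +̂ A| ≥ 2|A| - 3 for |A| ≥ 2, with |A| = 5 giving ≥ 7.)

|A +̂ A| = 9


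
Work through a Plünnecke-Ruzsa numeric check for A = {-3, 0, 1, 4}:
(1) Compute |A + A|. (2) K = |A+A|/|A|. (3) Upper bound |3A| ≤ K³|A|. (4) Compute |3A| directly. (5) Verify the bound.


|A| = 4.
Step 1: Compute A + A by enumerating all 16 pairs.
A + A = {-6, -3, -2, 0, 1, 2, 4, 5, 8}, so |A + A| = 9.
Step 2: Doubling constant K = |A + A|/|A| = 9/4 = 9/4 ≈ 2.2500.
Step 3: Plünnecke-Ruzsa gives |3A| ≤ K³·|A| = (2.2500)³ · 4 ≈ 45.5625.
Step 4: Compute 3A = A + A + A directly by enumerating all triples (a,b,c) ∈ A³; |3A| = 16.
Step 5: Check 16 ≤ 45.5625? Yes ✓.

K = 9/4, Plünnecke-Ruzsa bound K³|A| ≈ 45.5625, |3A| = 16, inequality holds.


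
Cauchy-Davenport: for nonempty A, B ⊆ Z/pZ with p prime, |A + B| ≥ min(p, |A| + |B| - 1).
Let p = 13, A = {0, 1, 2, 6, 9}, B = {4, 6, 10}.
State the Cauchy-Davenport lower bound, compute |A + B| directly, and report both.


Cauchy-Davenport: |A + B| ≥ min(p, |A| + |B| - 1) for A, B nonempty in Z/pZ.
|A| = 5, |B| = 3, p = 13.
CD lower bound = min(13, 5 + 3 - 1) = min(13, 7) = 7.
Compute A + B mod 13 directly:
a = 0: 0+4=4, 0+6=6, 0+10=10
a = 1: 1+4=5, 1+6=7, 1+10=11
a = 2: 2+4=6, 2+6=8, 2+10=12
a = 6: 6+4=10, 6+6=12, 6+10=3
a = 9: 9+4=0, 9+6=2, 9+10=6
A + B = {0, 2, 3, 4, 5, 6, 7, 8, 10, 11, 12}, so |A + B| = 11.
Verify: 11 ≥ 7? Yes ✓.

CD lower bound = 7, actual |A + B| = 11.


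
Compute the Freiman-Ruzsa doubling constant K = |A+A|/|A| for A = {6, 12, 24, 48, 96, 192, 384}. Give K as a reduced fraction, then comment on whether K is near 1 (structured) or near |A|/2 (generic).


|A| = 7.
Compute A + A by enumerating all 49 pairs.
A + A = {12, 18, 24, 30, 36, 48, 54, 60, 72, 96, 102, 108, 120, 144, 192, 198, 204, 216, 240, 288, 384, 390, 396, 408, 432, 480, 576, 768}, so |A + A| = 28.
K = |A + A| / |A| = 28/7 = 4/1 ≈ 4.0000.
Reference: AP of size 7 gives K = 13/7 ≈ 1.8571; a fully generic set of size 7 gives K ≈ 4.0000.

|A| = 7, |A + A| = 28, K = 28/7 = 4/1.


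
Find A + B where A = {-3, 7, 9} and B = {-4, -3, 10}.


A + B = {a + b : a ∈ A, b ∈ B}.
Enumerate all |A|·|B| = 3·3 = 9 pairs (a, b) and collect distinct sums.
a = -3: -3+-4=-7, -3+-3=-6, -3+10=7
a = 7: 7+-4=3, 7+-3=4, 7+10=17
a = 9: 9+-4=5, 9+-3=6, 9+10=19
Collecting distinct sums: A + B = {-7, -6, 3, 4, 5, 6, 7, 17, 19}
|A + B| = 9

A + B = {-7, -6, 3, 4, 5, 6, 7, 17, 19}


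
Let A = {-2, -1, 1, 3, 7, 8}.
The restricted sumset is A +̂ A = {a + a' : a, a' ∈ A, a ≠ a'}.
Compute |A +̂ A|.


Restricted sumset: A +̂ A = {a + a' : a ∈ A, a' ∈ A, a ≠ a'}.
Equivalently, take A + A and drop any sum 2a that is achievable ONLY as a + a for a ∈ A (i.e. sums representable only with equal summands).
Enumerate pairs (a, a') with a < a' (symmetric, so each unordered pair gives one sum; this covers all a ≠ a'):
  -2 + -1 = -3
  -2 + 1 = -1
  -2 + 3 = 1
  -2 + 7 = 5
  -2 + 8 = 6
  -1 + 1 = 0
  -1 + 3 = 2
  -1 + 7 = 6
  -1 + 8 = 7
  1 + 3 = 4
  1 + 7 = 8
  1 + 8 = 9
  3 + 7 = 10
  3 + 8 = 11
  7 + 8 = 15
Collected distinct sums: {-3, -1, 0, 1, 2, 4, 5, 6, 7, 8, 9, 10, 11, 15}
|A +̂ A| = 14
(Reference bound: |A +̂ A| ≥ 2|A| - 3 for |A| ≥ 2, with |A| = 6 giving ≥ 9.)

|A +̂ A| = 14


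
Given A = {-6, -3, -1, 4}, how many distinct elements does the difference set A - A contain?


A - A = {a - a' : a, a' ∈ A}; |A| = 4.
Bounds: 2|A|-1 ≤ |A - A| ≤ |A|² - |A| + 1, i.e. 7 ≤ |A - A| ≤ 13.
Note: 0 ∈ A - A always (from a - a). The set is symmetric: if d ∈ A - A then -d ∈ A - A.
Enumerate nonzero differences d = a - a' with a > a' (then include -d):
Positive differences: {2, 3, 5, 7, 10}
Full difference set: {0} ∪ (positive diffs) ∪ (negative diffs).
|A - A| = 1 + 2·5 = 11 (matches direct enumeration: 11).

|A - A| = 11


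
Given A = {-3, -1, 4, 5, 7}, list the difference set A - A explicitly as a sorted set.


A - A = {a - a' : a, a' ∈ A}.
Compute a - a' for each ordered pair (a, a'):
a = -3: -3--3=0, -3--1=-2, -3-4=-7, -3-5=-8, -3-7=-10
a = -1: -1--3=2, -1--1=0, -1-4=-5, -1-5=-6, -1-7=-8
a = 4: 4--3=7, 4--1=5, 4-4=0, 4-5=-1, 4-7=-3
a = 5: 5--3=8, 5--1=6, 5-4=1, 5-5=0, 5-7=-2
a = 7: 7--3=10, 7--1=8, 7-4=3, 7-5=2, 7-7=0
Collecting distinct values (and noting 0 appears from a-a):
A - A = {-10, -8, -7, -6, -5, -3, -2, -1, 0, 1, 2, 3, 5, 6, 7, 8, 10}
|A - A| = 17

A - A = {-10, -8, -7, -6, -5, -3, -2, -1, 0, 1, 2, 3, 5, 6, 7, 8, 10}


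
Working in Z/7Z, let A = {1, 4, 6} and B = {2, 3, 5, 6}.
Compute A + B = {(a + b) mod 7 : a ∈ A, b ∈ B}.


Work in Z/7Z: reduce every sum a + b modulo 7.
Enumerate all 12 pairs:
a = 1: 1+2=3, 1+3=4, 1+5=6, 1+6=0
a = 4: 4+2=6, 4+3=0, 4+5=2, 4+6=3
a = 6: 6+2=1, 6+3=2, 6+5=4, 6+6=5
Distinct residues collected: {0, 1, 2, 3, 4, 5, 6}
|A + B| = 7 (out of 7 total residues).

A + B = {0, 1, 2, 3, 4, 5, 6}


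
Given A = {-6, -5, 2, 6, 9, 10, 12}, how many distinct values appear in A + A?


A + A = {a + a' : a, a' ∈ A}; |A| = 7.
General bounds: 2|A| - 1 ≤ |A + A| ≤ |A|(|A|+1)/2, i.e. 13 ≤ |A + A| ≤ 28.
Lower bound 2|A|-1 is attained iff A is an arithmetic progression.
Enumerate sums a + a' for a ≤ a' (symmetric, so this suffices):
a = -6: -6+-6=-12, -6+-5=-11, -6+2=-4, -6+6=0, -6+9=3, -6+10=4, -6+12=6
a = -5: -5+-5=-10, -5+2=-3, -5+6=1, -5+9=4, -5+10=5, -5+12=7
a = 2: 2+2=4, 2+6=8, 2+9=11, 2+10=12, 2+12=14
a = 6: 6+6=12, 6+9=15, 6+10=16, 6+12=18
a = 9: 9+9=18, 9+10=19, 9+12=21
a = 10: 10+10=20, 10+12=22
a = 12: 12+12=24
Distinct sums: {-12, -11, -10, -4, -3, 0, 1, 3, 4, 5, 6, 7, 8, 11, 12, 14, 15, 16, 18, 19, 20, 21, 22, 24}
|A + A| = 24

|A + A| = 24


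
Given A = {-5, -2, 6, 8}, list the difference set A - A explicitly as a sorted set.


A - A = {a - a' : a, a' ∈ A}.
Compute a - a' for each ordered pair (a, a'):
a = -5: -5--5=0, -5--2=-3, -5-6=-11, -5-8=-13
a = -2: -2--5=3, -2--2=0, -2-6=-8, -2-8=-10
a = 6: 6--5=11, 6--2=8, 6-6=0, 6-8=-2
a = 8: 8--5=13, 8--2=10, 8-6=2, 8-8=0
Collecting distinct values (and noting 0 appears from a-a):
A - A = {-13, -11, -10, -8, -3, -2, 0, 2, 3, 8, 10, 11, 13}
|A - A| = 13

A - A = {-13, -11, -10, -8, -3, -2, 0, 2, 3, 8, 10, 11, 13}


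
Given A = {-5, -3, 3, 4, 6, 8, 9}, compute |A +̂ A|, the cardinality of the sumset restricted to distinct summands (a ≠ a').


Restricted sumset: A +̂ A = {a + a' : a ∈ A, a' ∈ A, a ≠ a'}.
Equivalently, take A + A and drop any sum 2a that is achievable ONLY as a + a for a ∈ A (i.e. sums representable only with equal summands).
Enumerate pairs (a, a') with a < a' (symmetric, so each unordered pair gives one sum; this covers all a ≠ a'):
  -5 + -3 = -8
  -5 + 3 = -2
  -5 + 4 = -1
  -5 + 6 = 1
  -5 + 8 = 3
  -5 + 9 = 4
  -3 + 3 = 0
  -3 + 4 = 1
  -3 + 6 = 3
  -3 + 8 = 5
  -3 + 9 = 6
  3 + 4 = 7
  3 + 6 = 9
  3 + 8 = 11
  3 + 9 = 12
  4 + 6 = 10
  4 + 8 = 12
  4 + 9 = 13
  6 + 8 = 14
  6 + 9 = 15
  8 + 9 = 17
Collected distinct sums: {-8, -2, -1, 0, 1, 3, 4, 5, 6, 7, 9, 10, 11, 12, 13, 14, 15, 17}
|A +̂ A| = 18
(Reference bound: |A +̂ A| ≥ 2|A| - 3 for |A| ≥ 2, with |A| = 7 giving ≥ 11.)

|A +̂ A| = 18


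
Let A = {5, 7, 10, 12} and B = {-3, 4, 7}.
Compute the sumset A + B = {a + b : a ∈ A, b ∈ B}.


A + B = {a + b : a ∈ A, b ∈ B}.
Enumerate all |A|·|B| = 4·3 = 12 pairs (a, b) and collect distinct sums.
a = 5: 5+-3=2, 5+4=9, 5+7=12
a = 7: 7+-3=4, 7+4=11, 7+7=14
a = 10: 10+-3=7, 10+4=14, 10+7=17
a = 12: 12+-3=9, 12+4=16, 12+7=19
Collecting distinct sums: A + B = {2, 4, 7, 9, 11, 12, 14, 16, 17, 19}
|A + B| = 10

A + B = {2, 4, 7, 9, 11, 12, 14, 16, 17, 19}


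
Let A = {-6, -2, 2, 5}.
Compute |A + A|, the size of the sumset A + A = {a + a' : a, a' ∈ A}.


A + A = {a + a' : a, a' ∈ A}; |A| = 4.
General bounds: 2|A| - 1 ≤ |A + A| ≤ |A|(|A|+1)/2, i.e. 7 ≤ |A + A| ≤ 10.
Lower bound 2|A|-1 is attained iff A is an arithmetic progression.
Enumerate sums a + a' for a ≤ a' (symmetric, so this suffices):
a = -6: -6+-6=-12, -6+-2=-8, -6+2=-4, -6+5=-1
a = -2: -2+-2=-4, -2+2=0, -2+5=3
a = 2: 2+2=4, 2+5=7
a = 5: 5+5=10
Distinct sums: {-12, -8, -4, -1, 0, 3, 4, 7, 10}
|A + A| = 9

|A + A| = 9


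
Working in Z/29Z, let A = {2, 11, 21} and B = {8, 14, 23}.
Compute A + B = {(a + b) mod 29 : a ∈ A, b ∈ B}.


Work in Z/29Z: reduce every sum a + b modulo 29.
Enumerate all 9 pairs:
a = 2: 2+8=10, 2+14=16, 2+23=25
a = 11: 11+8=19, 11+14=25, 11+23=5
a = 21: 21+8=0, 21+14=6, 21+23=15
Distinct residues collected: {0, 5, 6, 10, 15, 16, 19, 25}
|A + B| = 8 (out of 29 total residues).

A + B = {0, 5, 6, 10, 15, 16, 19, 25}


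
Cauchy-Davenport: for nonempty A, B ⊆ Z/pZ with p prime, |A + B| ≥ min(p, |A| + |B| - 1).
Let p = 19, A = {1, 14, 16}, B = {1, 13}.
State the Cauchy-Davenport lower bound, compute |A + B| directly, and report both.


Cauchy-Davenport: |A + B| ≥ min(p, |A| + |B| - 1) for A, B nonempty in Z/pZ.
|A| = 3, |B| = 2, p = 19.
CD lower bound = min(19, 3 + 2 - 1) = min(19, 4) = 4.
Compute A + B mod 19 directly:
a = 1: 1+1=2, 1+13=14
a = 14: 14+1=15, 14+13=8
a = 16: 16+1=17, 16+13=10
A + B = {2, 8, 10, 14, 15, 17}, so |A + B| = 6.
Verify: 6 ≥ 4? Yes ✓.

CD lower bound = 4, actual |A + B| = 6.


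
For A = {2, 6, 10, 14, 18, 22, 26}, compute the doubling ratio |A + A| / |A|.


|A| = 7.
Compute A + A by enumerating all 49 pairs.
A + A = {4, 8, 12, 16, 20, 24, 28, 32, 36, 40, 44, 48, 52}, so |A + A| = 13.
K = |A + A| / |A| = 13/7 (already in lowest terms) ≈ 1.8571.
Reference: AP of size 7 gives K = 13/7 ≈ 1.8571; a fully generic set of size 7 gives K ≈ 4.0000.

|A| = 7, |A + A| = 13, K = 13/7.


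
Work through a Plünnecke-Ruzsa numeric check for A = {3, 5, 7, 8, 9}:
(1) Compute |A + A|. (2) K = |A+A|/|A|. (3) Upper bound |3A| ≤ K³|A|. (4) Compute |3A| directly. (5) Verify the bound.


|A| = 5.
Step 1: Compute A + A by enumerating all 25 pairs.
A + A = {6, 8, 10, 11, 12, 13, 14, 15, 16, 17, 18}, so |A + A| = 11.
Step 2: Doubling constant K = |A + A|/|A| = 11/5 = 11/5 ≈ 2.2000.
Step 3: Plünnecke-Ruzsa gives |3A| ≤ K³·|A| = (2.2000)³ · 5 ≈ 53.2400.
Step 4: Compute 3A = A + A + A directly by enumerating all triples (a,b,c) ∈ A³; |3A| = 17.
Step 5: Check 17 ≤ 53.2400? Yes ✓.

K = 11/5, Plünnecke-Ruzsa bound K³|A| ≈ 53.2400, |3A| = 17, inequality holds.


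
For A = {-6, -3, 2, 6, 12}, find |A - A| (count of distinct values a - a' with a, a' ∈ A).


A - A = {a - a' : a, a' ∈ A}; |A| = 5.
Bounds: 2|A|-1 ≤ |A - A| ≤ |A|² - |A| + 1, i.e. 9 ≤ |A - A| ≤ 21.
Note: 0 ∈ A - A always (from a - a). The set is symmetric: if d ∈ A - A then -d ∈ A - A.
Enumerate nonzero differences d = a - a' with a > a' (then include -d):
Positive differences: {3, 4, 5, 6, 8, 9, 10, 12, 15, 18}
Full difference set: {0} ∪ (positive diffs) ∪ (negative diffs).
|A - A| = 1 + 2·10 = 21 (matches direct enumeration: 21).

|A - A| = 21


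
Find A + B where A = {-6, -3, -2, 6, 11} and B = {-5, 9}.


A + B = {a + b : a ∈ A, b ∈ B}.
Enumerate all |A|·|B| = 5·2 = 10 pairs (a, b) and collect distinct sums.
a = -6: -6+-5=-11, -6+9=3
a = -3: -3+-5=-8, -3+9=6
a = -2: -2+-5=-7, -2+9=7
a = 6: 6+-5=1, 6+9=15
a = 11: 11+-5=6, 11+9=20
Collecting distinct sums: A + B = {-11, -8, -7, 1, 3, 6, 7, 15, 20}
|A + B| = 9

A + B = {-11, -8, -7, 1, 3, 6, 7, 15, 20}


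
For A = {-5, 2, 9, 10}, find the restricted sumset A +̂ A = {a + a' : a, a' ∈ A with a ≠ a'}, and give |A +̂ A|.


Restricted sumset: A +̂ A = {a + a' : a ∈ A, a' ∈ A, a ≠ a'}.
Equivalently, take A + A and drop any sum 2a that is achievable ONLY as a + a for a ∈ A (i.e. sums representable only with equal summands).
Enumerate pairs (a, a') with a < a' (symmetric, so each unordered pair gives one sum; this covers all a ≠ a'):
  -5 + 2 = -3
  -5 + 9 = 4
  -5 + 10 = 5
  2 + 9 = 11
  2 + 10 = 12
  9 + 10 = 19
Collected distinct sums: {-3, 4, 5, 11, 12, 19}
|A +̂ A| = 6
(Reference bound: |A +̂ A| ≥ 2|A| - 3 for |A| ≥ 2, with |A| = 4 giving ≥ 5.)

|A +̂ A| = 6


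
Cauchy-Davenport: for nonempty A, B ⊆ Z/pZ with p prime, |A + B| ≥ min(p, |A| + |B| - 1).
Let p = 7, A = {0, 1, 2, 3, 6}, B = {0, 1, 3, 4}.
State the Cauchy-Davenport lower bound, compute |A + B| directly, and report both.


Cauchy-Davenport: |A + B| ≥ min(p, |A| + |B| - 1) for A, B nonempty in Z/pZ.
|A| = 5, |B| = 4, p = 7.
CD lower bound = min(7, 5 + 4 - 1) = min(7, 8) = 7.
Compute A + B mod 7 directly:
a = 0: 0+0=0, 0+1=1, 0+3=3, 0+4=4
a = 1: 1+0=1, 1+1=2, 1+3=4, 1+4=5
a = 2: 2+0=2, 2+1=3, 2+3=5, 2+4=6
a = 3: 3+0=3, 3+1=4, 3+3=6, 3+4=0
a = 6: 6+0=6, 6+1=0, 6+3=2, 6+4=3
A + B = {0, 1, 2, 3, 4, 5, 6}, so |A + B| = 7.
Verify: 7 ≥ 7? Yes ✓.

CD lower bound = 7, actual |A + B| = 7.


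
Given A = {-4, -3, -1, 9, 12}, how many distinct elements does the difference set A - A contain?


A - A = {a - a' : a, a' ∈ A}; |A| = 5.
Bounds: 2|A|-1 ≤ |A - A| ≤ |A|² - |A| + 1, i.e. 9 ≤ |A - A| ≤ 21.
Note: 0 ∈ A - A always (from a - a). The set is symmetric: if d ∈ A - A then -d ∈ A - A.
Enumerate nonzero differences d = a - a' with a > a' (then include -d):
Positive differences: {1, 2, 3, 10, 12, 13, 15, 16}
Full difference set: {0} ∪ (positive diffs) ∪ (negative diffs).
|A - A| = 1 + 2·8 = 17 (matches direct enumeration: 17).

|A - A| = 17


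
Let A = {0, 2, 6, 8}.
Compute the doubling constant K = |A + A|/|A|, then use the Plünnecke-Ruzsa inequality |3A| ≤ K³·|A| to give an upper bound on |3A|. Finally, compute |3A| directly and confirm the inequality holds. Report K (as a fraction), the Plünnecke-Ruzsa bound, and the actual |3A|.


|A| = 4.
Step 1: Compute A + A by enumerating all 16 pairs.
A + A = {0, 2, 4, 6, 8, 10, 12, 14, 16}, so |A + A| = 9.
Step 2: Doubling constant K = |A + A|/|A| = 9/4 = 9/4 ≈ 2.2500.
Step 3: Plünnecke-Ruzsa gives |3A| ≤ K³·|A| = (2.2500)³ · 4 ≈ 45.5625.
Step 4: Compute 3A = A + A + A directly by enumerating all triples (a,b,c) ∈ A³; |3A| = 13.
Step 5: Check 13 ≤ 45.5625? Yes ✓.

K = 9/4, Plünnecke-Ruzsa bound K³|A| ≈ 45.5625, |3A| = 13, inequality holds.


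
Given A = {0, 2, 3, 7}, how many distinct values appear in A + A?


A + A = {a + a' : a, a' ∈ A}; |A| = 4.
General bounds: 2|A| - 1 ≤ |A + A| ≤ |A|(|A|+1)/2, i.e. 7 ≤ |A + A| ≤ 10.
Lower bound 2|A|-1 is attained iff A is an arithmetic progression.
Enumerate sums a + a' for a ≤ a' (symmetric, so this suffices):
a = 0: 0+0=0, 0+2=2, 0+3=3, 0+7=7
a = 2: 2+2=4, 2+3=5, 2+7=9
a = 3: 3+3=6, 3+7=10
a = 7: 7+7=14
Distinct sums: {0, 2, 3, 4, 5, 6, 7, 9, 10, 14}
|A + A| = 10

|A + A| = 10


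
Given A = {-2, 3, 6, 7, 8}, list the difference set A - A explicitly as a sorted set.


A - A = {a - a' : a, a' ∈ A}.
Compute a - a' for each ordered pair (a, a'):
a = -2: -2--2=0, -2-3=-5, -2-6=-8, -2-7=-9, -2-8=-10
a = 3: 3--2=5, 3-3=0, 3-6=-3, 3-7=-4, 3-8=-5
a = 6: 6--2=8, 6-3=3, 6-6=0, 6-7=-1, 6-8=-2
a = 7: 7--2=9, 7-3=4, 7-6=1, 7-7=0, 7-8=-1
a = 8: 8--2=10, 8-3=5, 8-6=2, 8-7=1, 8-8=0
Collecting distinct values (and noting 0 appears from a-a):
A - A = {-10, -9, -8, -5, -4, -3, -2, -1, 0, 1, 2, 3, 4, 5, 8, 9, 10}
|A - A| = 17

A - A = {-10, -9, -8, -5, -4, -3, -2, -1, 0, 1, 2, 3, 4, 5, 8, 9, 10}


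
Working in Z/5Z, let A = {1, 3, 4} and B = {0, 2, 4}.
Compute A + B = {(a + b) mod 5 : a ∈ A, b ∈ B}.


Work in Z/5Z: reduce every sum a + b modulo 5.
Enumerate all 9 pairs:
a = 1: 1+0=1, 1+2=3, 1+4=0
a = 3: 3+0=3, 3+2=0, 3+4=2
a = 4: 4+0=4, 4+2=1, 4+4=3
Distinct residues collected: {0, 1, 2, 3, 4}
|A + B| = 5 (out of 5 total residues).

A + B = {0, 1, 2, 3, 4}


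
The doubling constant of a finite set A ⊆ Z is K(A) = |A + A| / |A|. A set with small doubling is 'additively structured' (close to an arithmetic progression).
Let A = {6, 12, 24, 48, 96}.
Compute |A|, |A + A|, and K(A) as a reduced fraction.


|A| = 5.
Compute A + A by enumerating all 25 pairs.
A + A = {12, 18, 24, 30, 36, 48, 54, 60, 72, 96, 102, 108, 120, 144, 192}, so |A + A| = 15.
K = |A + A| / |A| = 15/5 = 3/1 ≈ 3.0000.
Reference: AP of size 5 gives K = 9/5 ≈ 1.8000; a fully generic set of size 5 gives K ≈ 3.0000.

|A| = 5, |A + A| = 15, K = 15/5 = 3/1.


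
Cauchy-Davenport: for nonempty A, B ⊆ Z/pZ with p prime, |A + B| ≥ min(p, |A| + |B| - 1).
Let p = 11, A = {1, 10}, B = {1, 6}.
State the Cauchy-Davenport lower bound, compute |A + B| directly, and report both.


Cauchy-Davenport: |A + B| ≥ min(p, |A| + |B| - 1) for A, B nonempty in Z/pZ.
|A| = 2, |B| = 2, p = 11.
CD lower bound = min(11, 2 + 2 - 1) = min(11, 3) = 3.
Compute A + B mod 11 directly:
a = 1: 1+1=2, 1+6=7
a = 10: 10+1=0, 10+6=5
A + B = {0, 2, 5, 7}, so |A + B| = 4.
Verify: 4 ≥ 3? Yes ✓.

CD lower bound = 3, actual |A + B| = 4.


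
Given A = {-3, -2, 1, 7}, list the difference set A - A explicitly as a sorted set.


A - A = {a - a' : a, a' ∈ A}.
Compute a - a' for each ordered pair (a, a'):
a = -3: -3--3=0, -3--2=-1, -3-1=-4, -3-7=-10
a = -2: -2--3=1, -2--2=0, -2-1=-3, -2-7=-9
a = 1: 1--3=4, 1--2=3, 1-1=0, 1-7=-6
a = 7: 7--3=10, 7--2=9, 7-1=6, 7-7=0
Collecting distinct values (and noting 0 appears from a-a):
A - A = {-10, -9, -6, -4, -3, -1, 0, 1, 3, 4, 6, 9, 10}
|A - A| = 13

A - A = {-10, -9, -6, -4, -3, -1, 0, 1, 3, 4, 6, 9, 10}


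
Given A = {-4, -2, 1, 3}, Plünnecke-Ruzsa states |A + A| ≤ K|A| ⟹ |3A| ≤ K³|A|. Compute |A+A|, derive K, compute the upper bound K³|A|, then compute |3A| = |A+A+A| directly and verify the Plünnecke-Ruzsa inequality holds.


|A| = 4.
Step 1: Compute A + A by enumerating all 16 pairs.
A + A = {-8, -6, -4, -3, -1, 1, 2, 4, 6}, so |A + A| = 9.
Step 2: Doubling constant K = |A + A|/|A| = 9/4 = 9/4 ≈ 2.2500.
Step 3: Plünnecke-Ruzsa gives |3A| ≤ K³·|A| = (2.2500)³ · 4 ≈ 45.5625.
Step 4: Compute 3A = A + A + A directly by enumerating all triples (a,b,c) ∈ A³; |3A| = 16.
Step 5: Check 16 ≤ 45.5625? Yes ✓.

K = 9/4, Plünnecke-Ruzsa bound K³|A| ≈ 45.5625, |3A| = 16, inequality holds.


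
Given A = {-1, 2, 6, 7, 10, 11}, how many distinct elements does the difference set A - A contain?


A - A = {a - a' : a, a' ∈ A}; |A| = 6.
Bounds: 2|A|-1 ≤ |A - A| ≤ |A|² - |A| + 1, i.e. 11 ≤ |A - A| ≤ 31.
Note: 0 ∈ A - A always (from a - a). The set is symmetric: if d ∈ A - A then -d ∈ A - A.
Enumerate nonzero differences d = a - a' with a > a' (then include -d):
Positive differences: {1, 3, 4, 5, 7, 8, 9, 11, 12}
Full difference set: {0} ∪ (positive diffs) ∪ (negative diffs).
|A - A| = 1 + 2·9 = 19 (matches direct enumeration: 19).

|A - A| = 19


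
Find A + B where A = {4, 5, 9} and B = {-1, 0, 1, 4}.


A + B = {a + b : a ∈ A, b ∈ B}.
Enumerate all |A|·|B| = 3·4 = 12 pairs (a, b) and collect distinct sums.
a = 4: 4+-1=3, 4+0=4, 4+1=5, 4+4=8
a = 5: 5+-1=4, 5+0=5, 5+1=6, 5+4=9
a = 9: 9+-1=8, 9+0=9, 9+1=10, 9+4=13
Collecting distinct sums: A + B = {3, 4, 5, 6, 8, 9, 10, 13}
|A + B| = 8

A + B = {3, 4, 5, 6, 8, 9, 10, 13}


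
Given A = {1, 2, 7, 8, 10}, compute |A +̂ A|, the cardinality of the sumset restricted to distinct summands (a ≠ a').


Restricted sumset: A +̂ A = {a + a' : a ∈ A, a' ∈ A, a ≠ a'}.
Equivalently, take A + A and drop any sum 2a that is achievable ONLY as a + a for a ∈ A (i.e. sums representable only with equal summands).
Enumerate pairs (a, a') with a < a' (symmetric, so each unordered pair gives one sum; this covers all a ≠ a'):
  1 + 2 = 3
  1 + 7 = 8
  1 + 8 = 9
  1 + 10 = 11
  2 + 7 = 9
  2 + 8 = 10
  2 + 10 = 12
  7 + 8 = 15
  7 + 10 = 17
  8 + 10 = 18
Collected distinct sums: {3, 8, 9, 10, 11, 12, 15, 17, 18}
|A +̂ A| = 9
(Reference bound: |A +̂ A| ≥ 2|A| - 3 for |A| ≥ 2, with |A| = 5 giving ≥ 7.)

|A +̂ A| = 9


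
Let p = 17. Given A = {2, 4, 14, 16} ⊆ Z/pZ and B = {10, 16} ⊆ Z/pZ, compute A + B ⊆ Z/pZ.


Work in Z/17Z: reduce every sum a + b modulo 17.
Enumerate all 8 pairs:
a = 2: 2+10=12, 2+16=1
a = 4: 4+10=14, 4+16=3
a = 14: 14+10=7, 14+16=13
a = 16: 16+10=9, 16+16=15
Distinct residues collected: {1, 3, 7, 9, 12, 13, 14, 15}
|A + B| = 8 (out of 17 total residues).

A + B = {1, 3, 7, 9, 12, 13, 14, 15}


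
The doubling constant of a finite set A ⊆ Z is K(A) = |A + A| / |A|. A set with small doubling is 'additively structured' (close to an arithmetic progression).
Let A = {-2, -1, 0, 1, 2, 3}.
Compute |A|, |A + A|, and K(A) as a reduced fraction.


|A| = 6.
Compute A + A by enumerating all 36 pairs.
A + A = {-4, -3, -2, -1, 0, 1, 2, 3, 4, 5, 6}, so |A + A| = 11.
K = |A + A| / |A| = 11/6 (already in lowest terms) ≈ 1.8333.
Reference: AP of size 6 gives K = 11/6 ≈ 1.8333; a fully generic set of size 6 gives K ≈ 3.5000.

|A| = 6, |A + A| = 11, K = 11/6.


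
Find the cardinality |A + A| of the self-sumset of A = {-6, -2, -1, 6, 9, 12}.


A + A = {a + a' : a, a' ∈ A}; |A| = 6.
General bounds: 2|A| - 1 ≤ |A + A| ≤ |A|(|A|+1)/2, i.e. 11 ≤ |A + A| ≤ 21.
Lower bound 2|A|-1 is attained iff A is an arithmetic progression.
Enumerate sums a + a' for a ≤ a' (symmetric, so this suffices):
a = -6: -6+-6=-12, -6+-2=-8, -6+-1=-7, -6+6=0, -6+9=3, -6+12=6
a = -2: -2+-2=-4, -2+-1=-3, -2+6=4, -2+9=7, -2+12=10
a = -1: -1+-1=-2, -1+6=5, -1+9=8, -1+12=11
a = 6: 6+6=12, 6+9=15, 6+12=18
a = 9: 9+9=18, 9+12=21
a = 12: 12+12=24
Distinct sums: {-12, -8, -7, -4, -3, -2, 0, 3, 4, 5, 6, 7, 8, 10, 11, 12, 15, 18, 21, 24}
|A + A| = 20

|A + A| = 20


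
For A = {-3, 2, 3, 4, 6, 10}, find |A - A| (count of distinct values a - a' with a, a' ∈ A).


A - A = {a - a' : a, a' ∈ A}; |A| = 6.
Bounds: 2|A|-1 ≤ |A - A| ≤ |A|² - |A| + 1, i.e. 11 ≤ |A - A| ≤ 31.
Note: 0 ∈ A - A always (from a - a). The set is symmetric: if d ∈ A - A then -d ∈ A - A.
Enumerate nonzero differences d = a - a' with a > a' (then include -d):
Positive differences: {1, 2, 3, 4, 5, 6, 7, 8, 9, 13}
Full difference set: {0} ∪ (positive diffs) ∪ (negative diffs).
|A - A| = 1 + 2·10 = 21 (matches direct enumeration: 21).

|A - A| = 21


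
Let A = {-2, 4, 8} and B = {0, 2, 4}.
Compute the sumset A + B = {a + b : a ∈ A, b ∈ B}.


A + B = {a + b : a ∈ A, b ∈ B}.
Enumerate all |A|·|B| = 3·3 = 9 pairs (a, b) and collect distinct sums.
a = -2: -2+0=-2, -2+2=0, -2+4=2
a = 4: 4+0=4, 4+2=6, 4+4=8
a = 8: 8+0=8, 8+2=10, 8+4=12
Collecting distinct sums: A + B = {-2, 0, 2, 4, 6, 8, 10, 12}
|A + B| = 8

A + B = {-2, 0, 2, 4, 6, 8, 10, 12}


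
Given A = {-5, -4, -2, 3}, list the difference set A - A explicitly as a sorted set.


A - A = {a - a' : a, a' ∈ A}.
Compute a - a' for each ordered pair (a, a'):
a = -5: -5--5=0, -5--4=-1, -5--2=-3, -5-3=-8
a = -4: -4--5=1, -4--4=0, -4--2=-2, -4-3=-7
a = -2: -2--5=3, -2--4=2, -2--2=0, -2-3=-5
a = 3: 3--5=8, 3--4=7, 3--2=5, 3-3=0
Collecting distinct values (and noting 0 appears from a-a):
A - A = {-8, -7, -5, -3, -2, -1, 0, 1, 2, 3, 5, 7, 8}
|A - A| = 13

A - A = {-8, -7, -5, -3, -2, -1, 0, 1, 2, 3, 5, 7, 8}


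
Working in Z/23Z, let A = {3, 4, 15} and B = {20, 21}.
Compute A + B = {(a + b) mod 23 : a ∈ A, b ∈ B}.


Work in Z/23Z: reduce every sum a + b modulo 23.
Enumerate all 6 pairs:
a = 3: 3+20=0, 3+21=1
a = 4: 4+20=1, 4+21=2
a = 15: 15+20=12, 15+21=13
Distinct residues collected: {0, 1, 2, 12, 13}
|A + B| = 5 (out of 23 total residues).

A + B = {0, 1, 2, 12, 13}


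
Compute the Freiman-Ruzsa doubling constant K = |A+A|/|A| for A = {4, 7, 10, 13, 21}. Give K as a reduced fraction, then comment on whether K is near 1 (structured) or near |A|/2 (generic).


|A| = 5.
Compute A + A by enumerating all 25 pairs.
A + A = {8, 11, 14, 17, 20, 23, 25, 26, 28, 31, 34, 42}, so |A + A| = 12.
K = |A + A| / |A| = 12/5 (already in lowest terms) ≈ 2.4000.
Reference: AP of size 5 gives K = 9/5 ≈ 1.8000; a fully generic set of size 5 gives K ≈ 3.0000.

|A| = 5, |A + A| = 12, K = 12/5.


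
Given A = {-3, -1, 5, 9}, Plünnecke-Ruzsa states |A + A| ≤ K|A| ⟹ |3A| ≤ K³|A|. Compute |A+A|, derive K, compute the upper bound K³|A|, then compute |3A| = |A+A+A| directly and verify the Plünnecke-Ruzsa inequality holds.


|A| = 4.
Step 1: Compute A + A by enumerating all 16 pairs.
A + A = {-6, -4, -2, 2, 4, 6, 8, 10, 14, 18}, so |A + A| = 10.
Step 2: Doubling constant K = |A + A|/|A| = 10/4 = 10/4 ≈ 2.5000.
Step 3: Plünnecke-Ruzsa gives |3A| ≤ K³·|A| = (2.5000)³ · 4 ≈ 62.5000.
Step 4: Compute 3A = A + A + A directly by enumerating all triples (a,b,c) ∈ A³; |3A| = 17.
Step 5: Check 17 ≤ 62.5000? Yes ✓.

K = 10/4, Plünnecke-Ruzsa bound K³|A| ≈ 62.5000, |3A| = 17, inequality holds.


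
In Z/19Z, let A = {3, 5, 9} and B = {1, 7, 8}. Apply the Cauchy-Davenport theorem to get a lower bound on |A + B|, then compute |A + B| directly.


Cauchy-Davenport: |A + B| ≥ min(p, |A| + |B| - 1) for A, B nonempty in Z/pZ.
|A| = 3, |B| = 3, p = 19.
CD lower bound = min(19, 3 + 3 - 1) = min(19, 5) = 5.
Compute A + B mod 19 directly:
a = 3: 3+1=4, 3+7=10, 3+8=11
a = 5: 5+1=6, 5+7=12, 5+8=13
a = 9: 9+1=10, 9+7=16, 9+8=17
A + B = {4, 6, 10, 11, 12, 13, 16, 17}, so |A + B| = 8.
Verify: 8 ≥ 5? Yes ✓.

CD lower bound = 5, actual |A + B| = 8.


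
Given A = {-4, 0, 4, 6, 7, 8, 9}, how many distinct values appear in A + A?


A + A = {a + a' : a, a' ∈ A}; |A| = 7.
General bounds: 2|A| - 1 ≤ |A + A| ≤ |A|(|A|+1)/2, i.e. 13 ≤ |A + A| ≤ 28.
Lower bound 2|A|-1 is attained iff A is an arithmetic progression.
Enumerate sums a + a' for a ≤ a' (symmetric, so this suffices):
a = -4: -4+-4=-8, -4+0=-4, -4+4=0, -4+6=2, -4+7=3, -4+8=4, -4+9=5
a = 0: 0+0=0, 0+4=4, 0+6=6, 0+7=7, 0+8=8, 0+9=9
a = 4: 4+4=8, 4+6=10, 4+7=11, 4+8=12, 4+9=13
a = 6: 6+6=12, 6+7=13, 6+8=14, 6+9=15
a = 7: 7+7=14, 7+8=15, 7+9=16
a = 8: 8+8=16, 8+9=17
a = 9: 9+9=18
Distinct sums: {-8, -4, 0, 2, 3, 4, 5, 6, 7, 8, 9, 10, 11, 12, 13, 14, 15, 16, 17, 18}
|A + A| = 20

|A + A| = 20


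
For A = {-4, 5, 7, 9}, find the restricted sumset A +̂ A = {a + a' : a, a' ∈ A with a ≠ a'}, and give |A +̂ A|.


Restricted sumset: A +̂ A = {a + a' : a ∈ A, a' ∈ A, a ≠ a'}.
Equivalently, take A + A and drop any sum 2a that is achievable ONLY as a + a for a ∈ A (i.e. sums representable only with equal summands).
Enumerate pairs (a, a') with a < a' (symmetric, so each unordered pair gives one sum; this covers all a ≠ a'):
  -4 + 5 = 1
  -4 + 7 = 3
  -4 + 9 = 5
  5 + 7 = 12
  5 + 9 = 14
  7 + 9 = 16
Collected distinct sums: {1, 3, 5, 12, 14, 16}
|A +̂ A| = 6
(Reference bound: |A +̂ A| ≥ 2|A| - 3 for |A| ≥ 2, with |A| = 4 giving ≥ 5.)

|A +̂ A| = 6


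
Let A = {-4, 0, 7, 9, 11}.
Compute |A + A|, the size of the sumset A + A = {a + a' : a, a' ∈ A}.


A + A = {a + a' : a, a' ∈ A}; |A| = 5.
General bounds: 2|A| - 1 ≤ |A + A| ≤ |A|(|A|+1)/2, i.e. 9 ≤ |A + A| ≤ 15.
Lower bound 2|A|-1 is attained iff A is an arithmetic progression.
Enumerate sums a + a' for a ≤ a' (symmetric, so this suffices):
a = -4: -4+-4=-8, -4+0=-4, -4+7=3, -4+9=5, -4+11=7
a = 0: 0+0=0, 0+7=7, 0+9=9, 0+11=11
a = 7: 7+7=14, 7+9=16, 7+11=18
a = 9: 9+9=18, 9+11=20
a = 11: 11+11=22
Distinct sums: {-8, -4, 0, 3, 5, 7, 9, 11, 14, 16, 18, 20, 22}
|A + A| = 13

|A + A| = 13


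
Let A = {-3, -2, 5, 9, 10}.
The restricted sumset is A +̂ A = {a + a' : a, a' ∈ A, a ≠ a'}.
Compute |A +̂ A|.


Restricted sumset: A +̂ A = {a + a' : a ∈ A, a' ∈ A, a ≠ a'}.
Equivalently, take A + A and drop any sum 2a that is achievable ONLY as a + a for a ∈ A (i.e. sums representable only with equal summands).
Enumerate pairs (a, a') with a < a' (symmetric, so each unordered pair gives one sum; this covers all a ≠ a'):
  -3 + -2 = -5
  -3 + 5 = 2
  -3 + 9 = 6
  -3 + 10 = 7
  -2 + 5 = 3
  -2 + 9 = 7
  -2 + 10 = 8
  5 + 9 = 14
  5 + 10 = 15
  9 + 10 = 19
Collected distinct sums: {-5, 2, 3, 6, 7, 8, 14, 15, 19}
|A +̂ A| = 9
(Reference bound: |A +̂ A| ≥ 2|A| - 3 for |A| ≥ 2, with |A| = 5 giving ≥ 7.)

|A +̂ A| = 9


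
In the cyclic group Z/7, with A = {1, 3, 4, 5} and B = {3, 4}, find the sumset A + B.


Work in Z/7Z: reduce every sum a + b modulo 7.
Enumerate all 8 pairs:
a = 1: 1+3=4, 1+4=5
a = 3: 3+3=6, 3+4=0
a = 4: 4+3=0, 4+4=1
a = 5: 5+3=1, 5+4=2
Distinct residues collected: {0, 1, 2, 4, 5, 6}
|A + B| = 6 (out of 7 total residues).

A + B = {0, 1, 2, 4, 5, 6}


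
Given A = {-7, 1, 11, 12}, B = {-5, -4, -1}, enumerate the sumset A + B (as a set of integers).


A + B = {a + b : a ∈ A, b ∈ B}.
Enumerate all |A|·|B| = 4·3 = 12 pairs (a, b) and collect distinct sums.
a = -7: -7+-5=-12, -7+-4=-11, -7+-1=-8
a = 1: 1+-5=-4, 1+-4=-3, 1+-1=0
a = 11: 11+-5=6, 11+-4=7, 11+-1=10
a = 12: 12+-5=7, 12+-4=8, 12+-1=11
Collecting distinct sums: A + B = {-12, -11, -8, -4, -3, 0, 6, 7, 8, 10, 11}
|A + B| = 11

A + B = {-12, -11, -8, -4, -3, 0, 6, 7, 8, 10, 11}


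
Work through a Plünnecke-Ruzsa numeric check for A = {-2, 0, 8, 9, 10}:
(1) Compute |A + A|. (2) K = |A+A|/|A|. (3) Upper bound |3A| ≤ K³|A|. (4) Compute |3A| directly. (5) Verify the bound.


|A| = 5.
Step 1: Compute A + A by enumerating all 25 pairs.
A + A = {-4, -2, 0, 6, 7, 8, 9, 10, 16, 17, 18, 19, 20}, so |A + A| = 13.
Step 2: Doubling constant K = |A + A|/|A| = 13/5 = 13/5 ≈ 2.6000.
Step 3: Plünnecke-Ruzsa gives |3A| ≤ K³·|A| = (2.6000)³ · 5 ≈ 87.8800.
Step 4: Compute 3A = A + A + A directly by enumerating all triples (a,b,c) ∈ A³; |3A| = 25.
Step 5: Check 25 ≤ 87.8800? Yes ✓.

K = 13/5, Plünnecke-Ruzsa bound K³|A| ≈ 87.8800, |3A| = 25, inequality holds.


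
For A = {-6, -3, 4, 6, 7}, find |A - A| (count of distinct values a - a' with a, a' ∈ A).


A - A = {a - a' : a, a' ∈ A}; |A| = 5.
Bounds: 2|A|-1 ≤ |A - A| ≤ |A|² - |A| + 1, i.e. 9 ≤ |A - A| ≤ 21.
Note: 0 ∈ A - A always (from a - a). The set is symmetric: if d ∈ A - A then -d ∈ A - A.
Enumerate nonzero differences d = a - a' with a > a' (then include -d):
Positive differences: {1, 2, 3, 7, 9, 10, 12, 13}
Full difference set: {0} ∪ (positive diffs) ∪ (negative diffs).
|A - A| = 1 + 2·8 = 17 (matches direct enumeration: 17).

|A - A| = 17


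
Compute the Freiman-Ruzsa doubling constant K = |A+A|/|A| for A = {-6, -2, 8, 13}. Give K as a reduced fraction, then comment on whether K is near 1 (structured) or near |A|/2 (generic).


|A| = 4.
Compute A + A by enumerating all 16 pairs.
A + A = {-12, -8, -4, 2, 6, 7, 11, 16, 21, 26}, so |A + A| = 10.
K = |A + A| / |A| = 10/4 = 5/2 ≈ 2.5000.
Reference: AP of size 4 gives K = 7/4 ≈ 1.7500; a fully generic set of size 4 gives K ≈ 2.5000.

|A| = 4, |A + A| = 10, K = 10/4 = 5/2.


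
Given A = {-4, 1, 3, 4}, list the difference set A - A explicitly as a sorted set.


A - A = {a - a' : a, a' ∈ A}.
Compute a - a' for each ordered pair (a, a'):
a = -4: -4--4=0, -4-1=-5, -4-3=-7, -4-4=-8
a = 1: 1--4=5, 1-1=0, 1-3=-2, 1-4=-3
a = 3: 3--4=7, 3-1=2, 3-3=0, 3-4=-1
a = 4: 4--4=8, 4-1=3, 4-3=1, 4-4=0
Collecting distinct values (and noting 0 appears from a-a):
A - A = {-8, -7, -5, -3, -2, -1, 0, 1, 2, 3, 5, 7, 8}
|A - A| = 13

A - A = {-8, -7, -5, -3, -2, -1, 0, 1, 2, 3, 5, 7, 8}


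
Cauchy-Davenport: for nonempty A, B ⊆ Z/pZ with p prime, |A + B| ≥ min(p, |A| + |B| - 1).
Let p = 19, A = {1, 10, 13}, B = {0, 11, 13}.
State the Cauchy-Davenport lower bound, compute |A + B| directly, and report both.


Cauchy-Davenport: |A + B| ≥ min(p, |A| + |B| - 1) for A, B nonempty in Z/pZ.
|A| = 3, |B| = 3, p = 19.
CD lower bound = min(19, 3 + 3 - 1) = min(19, 5) = 5.
Compute A + B mod 19 directly:
a = 1: 1+0=1, 1+11=12, 1+13=14
a = 10: 10+0=10, 10+11=2, 10+13=4
a = 13: 13+0=13, 13+11=5, 13+13=7
A + B = {1, 2, 4, 5, 7, 10, 12, 13, 14}, so |A + B| = 9.
Verify: 9 ≥ 5? Yes ✓.

CD lower bound = 5, actual |A + B| = 9.


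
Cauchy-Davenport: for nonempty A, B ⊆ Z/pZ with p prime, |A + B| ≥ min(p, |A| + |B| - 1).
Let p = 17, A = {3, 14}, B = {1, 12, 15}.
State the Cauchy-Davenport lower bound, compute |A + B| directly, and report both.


Cauchy-Davenport: |A + B| ≥ min(p, |A| + |B| - 1) for A, B nonempty in Z/pZ.
|A| = 2, |B| = 3, p = 17.
CD lower bound = min(17, 2 + 3 - 1) = min(17, 4) = 4.
Compute A + B mod 17 directly:
a = 3: 3+1=4, 3+12=15, 3+15=1
a = 14: 14+1=15, 14+12=9, 14+15=12
A + B = {1, 4, 9, 12, 15}, so |A + B| = 5.
Verify: 5 ≥ 4? Yes ✓.

CD lower bound = 4, actual |A + B| = 5.


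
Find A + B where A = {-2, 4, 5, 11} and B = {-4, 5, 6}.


A + B = {a + b : a ∈ A, b ∈ B}.
Enumerate all |A|·|B| = 4·3 = 12 pairs (a, b) and collect distinct sums.
a = -2: -2+-4=-6, -2+5=3, -2+6=4
a = 4: 4+-4=0, 4+5=9, 4+6=10
a = 5: 5+-4=1, 5+5=10, 5+6=11
a = 11: 11+-4=7, 11+5=16, 11+6=17
Collecting distinct sums: A + B = {-6, 0, 1, 3, 4, 7, 9, 10, 11, 16, 17}
|A + B| = 11

A + B = {-6, 0, 1, 3, 4, 7, 9, 10, 11, 16, 17}


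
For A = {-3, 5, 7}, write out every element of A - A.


A - A = {a - a' : a, a' ∈ A}.
Compute a - a' for each ordered pair (a, a'):
a = -3: -3--3=0, -3-5=-8, -3-7=-10
a = 5: 5--3=8, 5-5=0, 5-7=-2
a = 7: 7--3=10, 7-5=2, 7-7=0
Collecting distinct values (and noting 0 appears from a-a):
A - A = {-10, -8, -2, 0, 2, 8, 10}
|A - A| = 7

A - A = {-10, -8, -2, 0, 2, 8, 10}


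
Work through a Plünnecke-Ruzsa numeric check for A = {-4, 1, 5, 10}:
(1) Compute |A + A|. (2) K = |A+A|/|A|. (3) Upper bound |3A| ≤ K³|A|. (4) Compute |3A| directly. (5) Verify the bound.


|A| = 4.
Step 1: Compute A + A by enumerating all 16 pairs.
A + A = {-8, -3, 1, 2, 6, 10, 11, 15, 20}, so |A + A| = 9.
Step 2: Doubling constant K = |A + A|/|A| = 9/4 = 9/4 ≈ 2.2500.
Step 3: Plünnecke-Ruzsa gives |3A| ≤ K³·|A| = (2.2500)³ · 4 ≈ 45.5625.
Step 4: Compute 3A = A + A + A directly by enumerating all triples (a,b,c) ∈ A³; |3A| = 16.
Step 5: Check 16 ≤ 45.5625? Yes ✓.

K = 9/4, Plünnecke-Ruzsa bound K³|A| ≈ 45.5625, |3A| = 16, inequality holds.


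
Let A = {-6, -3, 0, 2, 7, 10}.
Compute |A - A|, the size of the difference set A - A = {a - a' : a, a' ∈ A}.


A - A = {a - a' : a, a' ∈ A}; |A| = 6.
Bounds: 2|A|-1 ≤ |A - A| ≤ |A|² - |A| + 1, i.e. 11 ≤ |A - A| ≤ 31.
Note: 0 ∈ A - A always (from a - a). The set is symmetric: if d ∈ A - A then -d ∈ A - A.
Enumerate nonzero differences d = a - a' with a > a' (then include -d):
Positive differences: {2, 3, 5, 6, 7, 8, 10, 13, 16}
Full difference set: {0} ∪ (positive diffs) ∪ (negative diffs).
|A - A| = 1 + 2·9 = 19 (matches direct enumeration: 19).

|A - A| = 19


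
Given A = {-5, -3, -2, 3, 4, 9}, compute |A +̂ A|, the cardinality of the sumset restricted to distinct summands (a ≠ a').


Restricted sumset: A +̂ A = {a + a' : a ∈ A, a' ∈ A, a ≠ a'}.
Equivalently, take A + A and drop any sum 2a that is achievable ONLY as a + a for a ∈ A (i.e. sums representable only with equal summands).
Enumerate pairs (a, a') with a < a' (symmetric, so each unordered pair gives one sum; this covers all a ≠ a'):
  -5 + -3 = -8
  -5 + -2 = -7
  -5 + 3 = -2
  -5 + 4 = -1
  -5 + 9 = 4
  -3 + -2 = -5
  -3 + 3 = 0
  -3 + 4 = 1
  -3 + 9 = 6
  -2 + 3 = 1
  -2 + 4 = 2
  -2 + 9 = 7
  3 + 4 = 7
  3 + 9 = 12
  4 + 9 = 13
Collected distinct sums: {-8, -7, -5, -2, -1, 0, 1, 2, 4, 6, 7, 12, 13}
|A +̂ A| = 13
(Reference bound: |A +̂ A| ≥ 2|A| - 3 for |A| ≥ 2, with |A| = 6 giving ≥ 9.)

|A +̂ A| = 13
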